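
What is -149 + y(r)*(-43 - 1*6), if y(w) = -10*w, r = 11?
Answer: 5241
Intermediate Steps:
-149 + y(r)*(-43 - 1*6) = -149 + (-10*11)*(-43 - 1*6) = -149 - 110*(-43 - 6) = -149 - 110*(-49) = -149 + 5390 = 5241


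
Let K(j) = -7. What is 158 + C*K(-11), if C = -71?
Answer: 655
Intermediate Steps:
158 + C*K(-11) = 158 - 71*(-7) = 158 + 497 = 655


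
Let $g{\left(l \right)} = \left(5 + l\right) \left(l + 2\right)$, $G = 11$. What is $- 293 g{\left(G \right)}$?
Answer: $-60944$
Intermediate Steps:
$g{\left(l \right)} = \left(2 + l\right) \left(5 + l\right)$ ($g{\left(l \right)} = \left(5 + l\right) \left(2 + l\right) = \left(2 + l\right) \left(5 + l\right)$)
$- 293 g{\left(G \right)} = - 293 \left(10 + 11^{2} + 7 \cdot 11\right) = - 293 \left(10 + 121 + 77\right) = \left(-293\right) 208 = -60944$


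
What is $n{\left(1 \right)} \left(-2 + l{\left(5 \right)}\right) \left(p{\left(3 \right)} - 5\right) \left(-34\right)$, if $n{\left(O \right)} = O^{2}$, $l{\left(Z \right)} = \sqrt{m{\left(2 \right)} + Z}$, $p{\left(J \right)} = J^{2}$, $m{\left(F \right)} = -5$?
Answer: $272$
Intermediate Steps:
$l{\left(Z \right)} = \sqrt{-5 + Z}$
$n{\left(1 \right)} \left(-2 + l{\left(5 \right)}\right) \left(p{\left(3 \right)} - 5\right) \left(-34\right) = 1^{2} \left(-2 + \sqrt{-5 + 5}\right) \left(3^{2} - 5\right) \left(-34\right) = 1 \left(-2 + \sqrt{0}\right) \left(9 - 5\right) \left(-34\right) = 1 \left(-2 + 0\right) 4 \left(-34\right) = 1 \left(\left(-2\right) 4\right) \left(-34\right) = 1 \left(-8\right) \left(-34\right) = \left(-8\right) \left(-34\right) = 272$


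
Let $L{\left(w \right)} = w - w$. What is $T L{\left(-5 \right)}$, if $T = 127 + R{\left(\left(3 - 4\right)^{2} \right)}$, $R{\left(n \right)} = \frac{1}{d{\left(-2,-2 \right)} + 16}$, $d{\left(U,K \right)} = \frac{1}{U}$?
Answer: $0$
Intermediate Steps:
$L{\left(w \right)} = 0$
$R{\left(n \right)} = \frac{2}{31}$ ($R{\left(n \right)} = \frac{1}{\frac{1}{-2} + 16} = \frac{1}{- \frac{1}{2} + 16} = \frac{1}{\frac{31}{2}} = \frac{2}{31}$)
$T = \frac{3939}{31}$ ($T = 127 + \frac{2}{31} = \frac{3939}{31} \approx 127.06$)
$T L{\left(-5 \right)} = \frac{3939}{31} \cdot 0 = 0$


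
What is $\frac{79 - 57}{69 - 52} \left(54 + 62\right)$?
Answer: $\frac{2552}{17} \approx 150.12$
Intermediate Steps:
$\frac{79 - 57}{69 - 52} \left(54 + 62\right) = \frac{22}{17} \cdot 116 = \frac{2552}{17}$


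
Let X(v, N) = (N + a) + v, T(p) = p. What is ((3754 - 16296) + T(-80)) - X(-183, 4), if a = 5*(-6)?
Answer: -12413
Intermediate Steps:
a = -30
X(v, N) = -30 + N + v (X(v, N) = (N - 30) + v = (-30 + N) + v = -30 + N + v)
((3754 - 16296) + T(-80)) - X(-183, 4) = ((3754 - 16296) - 80) - (-30 + 4 - 183) = (-12542 - 80) - 1*(-209) = -12622 + 209 = -12413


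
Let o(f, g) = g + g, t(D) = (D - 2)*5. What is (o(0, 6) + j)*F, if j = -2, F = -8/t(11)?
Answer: -16/9 ≈ -1.7778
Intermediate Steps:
t(D) = -10 + 5*D (t(D) = (-2 + D)*5 = -10 + 5*D)
o(f, g) = 2*g
F = -8/45 (F = -8/(-10 + 5*11) = -8/(-10 + 55) = -8/45 ≈ -0.17778)
(o(0, 6) + j)*F = (2*6 - 2)*(-8/45) = (12 - 2)*(-8/45) = 10*(-8/45) = -16/9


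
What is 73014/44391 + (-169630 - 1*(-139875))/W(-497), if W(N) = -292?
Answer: 447391431/4320724 ≈ 103.55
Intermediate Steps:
73014/44391 + (-169630 - 1*(-139875))/W(-497) = 73014/44391 + (-169630 - 1*(-139875))/(-292) = 73014*(1/44391) + (-169630 + 139875)*(-1/292) = 24338/14797 - 29755*(-1/292) = 24338/14797 + 29755/292 = 447391431/4320724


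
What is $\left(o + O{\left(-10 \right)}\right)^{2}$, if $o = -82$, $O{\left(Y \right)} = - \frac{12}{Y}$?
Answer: $\frac{163216}{25} \approx 6528.6$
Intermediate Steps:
$\left(o + O{\left(-10 \right)}\right)^{2} = \left(-82 - \frac{12}{-10}\right)^{2} = \left(-82 - - \frac{6}{5}\right)^{2} = \left(-82 + \frac{6}{5}\right)^{2} = \left(- \frac{404}{5}\right)^{2} = \frac{163216}{25}$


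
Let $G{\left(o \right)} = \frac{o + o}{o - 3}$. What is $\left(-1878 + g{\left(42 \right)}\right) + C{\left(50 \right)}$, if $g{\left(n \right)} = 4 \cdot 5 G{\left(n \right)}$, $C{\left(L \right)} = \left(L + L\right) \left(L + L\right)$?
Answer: $\frac{106146}{13} \approx 8165.1$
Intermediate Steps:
$C{\left(L \right)} = 4 L^{2}$ ($C{\left(L \right)} = 2 L 2 L = 4 L^{2}$)
$G{\left(o \right)} = \frac{2 o}{-3 + o}$
$g{\left(n \right)} = \frac{40 n}{-3 + n}$ ($g{\left(n \right)} = 4 \cdot 5 \frac{2 n}{-3 + n} = 20 \frac{2 n}{-3 + n} = \frac{40 n}{-3 + n}$)
$\left(-1878 + g{\left(42 \right)}\right) + C{\left(50 \right)} = \left(-1878 + 40 \cdot 42 \frac{1}{-3 + 42}\right) + 4 \cdot 50^{2} = \left(-1878 + 40 \cdot 42 \cdot \frac{1}{39}\right) + 4 \cdot 2500 = \left(-1878 + 40 \cdot 42 \cdot \frac{1}{39}\right) + 10000 = \left(-1878 + \frac{560}{13}\right) + 10000 = - \frac{23854}{13} + 10000 = \frac{106146}{13}$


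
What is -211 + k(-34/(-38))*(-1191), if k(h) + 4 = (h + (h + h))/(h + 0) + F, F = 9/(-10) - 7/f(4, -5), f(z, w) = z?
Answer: 82723/20 ≈ 4136.1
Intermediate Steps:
F = -53/20 (F = 9/(-10) - 7/4 = 9*(-1/10) - 7*1/4 = -9/10 - 7/4 = -53/20 ≈ -2.6500)
k(h) = -73/20 (k(h) = -4 + ((h + (h + h))/(h + 0) - 53/20) = -4 + ((h + 2*h)/h - 53/20) = -4 + ((3*h)/h - 53/20) = -4 + (3 - 53/20) = -4 + 7/20 = -73/20)
-211 + k(-34/(-38))*(-1191) = -211 - 73/20*(-1191) = -211 + 86943/20 = 82723/20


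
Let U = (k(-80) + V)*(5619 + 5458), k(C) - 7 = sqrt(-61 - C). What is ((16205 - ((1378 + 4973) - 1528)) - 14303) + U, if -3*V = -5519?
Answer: 61357817/3 + 11077*sqrt(19) ≈ 2.0501e+7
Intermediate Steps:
k(C) = 7 + sqrt(-61 - C)
V = 5519/3 (V = -1/3*(-5519) = 5519/3 ≈ 1839.7)
U = 61366580/3 + 11077*sqrt(19) (U = ((7 + sqrt(-61 - 1*(-80))) + 5519/3)*(5619 + 5458) = ((7 + sqrt(-61 + 80)) + 5519/3)*11077 = ((7 + sqrt(19)) + 5519/3)*11077 = (5540/3 + sqrt(19))*11077 = 61366580/3 + 11077*sqrt(19) ≈ 2.0504e+7)
((16205 - ((1378 + 4973) - 1528)) - 14303) + U = ((16205 - ((1378 + 4973) - 1528)) - 14303) + (61366580/3 + 11077*sqrt(19)) = ((16205 - (6351 - 1528)) - 14303) + (61366580/3 + 11077*sqrt(19)) = ((16205 - 1*4823) - 14303) + (61366580/3 + 11077*sqrt(19)) = ((16205 - 4823) - 14303) + (61366580/3 + 11077*sqrt(19)) = (11382 - 14303) + (61366580/3 + 11077*sqrt(19)) = -2921 + (61366580/3 + 11077*sqrt(19)) = 61357817/3 + 11077*sqrt(19)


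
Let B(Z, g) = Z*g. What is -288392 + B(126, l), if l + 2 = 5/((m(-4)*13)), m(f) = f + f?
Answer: -15009803/52 ≈ -2.8865e+5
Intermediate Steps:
m(f) = 2*f
l = -213/104 (l = -2 + 5/(((2*(-4))*13)) = -2 + 5/((-8*13)) = -2 + 5/(-104) = -2 + 5*(-1/104) = -2 - 5/104 = -213/104 ≈ -2.0481)
-288392 + B(126, l) = -288392 + 126*(-213/104) = -288392 - 13419/52 = -15009803/52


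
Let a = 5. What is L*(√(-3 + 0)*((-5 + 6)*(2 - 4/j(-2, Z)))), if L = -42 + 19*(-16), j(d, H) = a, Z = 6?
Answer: -2076*I*√3/5 ≈ -719.15*I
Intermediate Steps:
j(d, H) = 5
L = -346 (L = -42 - 304 = -346)
L*(√(-3 + 0)*((-5 + 6)*(2 - 4/j(-2, Z)))) = -346*√(-3 + 0)*(-5 + 6)*(2 - 4/5) = -346*√(-3)*1*(2 - 4*⅕) = -346*I*√3*1*(2 - ⅘) = -346*I*√3*1*(6/5) = -346*I*√3*6/5 = -2076*I*√3/5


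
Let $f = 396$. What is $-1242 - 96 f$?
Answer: $-39258$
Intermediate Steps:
$-1242 - 96 f = -1242 - 38016 = -39258$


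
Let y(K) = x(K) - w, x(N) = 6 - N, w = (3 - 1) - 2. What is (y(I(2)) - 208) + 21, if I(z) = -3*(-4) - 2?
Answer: -191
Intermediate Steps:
w = 0 (w = 2 - 2 = 0)
I(z) = 10 (I(z) = 12 - 2 = 10)
y(K) = 6 - K (y(K) = (6 - K) - 1*0 = (6 - K) + 0 = 6 - K)
(y(I(2)) - 208) + 21 = ((6 - 1*10) - 208) + 21 = ((6 - 10) - 208) + 21 = (-4 - 208) + 21 = -212 + 21 = -191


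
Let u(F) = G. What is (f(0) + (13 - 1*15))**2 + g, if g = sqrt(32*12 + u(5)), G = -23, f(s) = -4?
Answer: 55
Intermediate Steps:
u(F) = -23
g = 19 (g = sqrt(32*12 - 23) = sqrt(384 - 23) = sqrt(361) = 19)
(f(0) + (13 - 1*15))**2 + g = (-4 + (13 - 1*15))**2 + 19 = (-4 + (13 - 15))**2 + 19 = (-4 - 2)**2 + 19 = (-6)**2 + 19 = 36 + 19 = 55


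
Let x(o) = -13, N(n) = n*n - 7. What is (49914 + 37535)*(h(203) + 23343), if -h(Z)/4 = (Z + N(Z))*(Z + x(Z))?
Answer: -2749786320193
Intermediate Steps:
N(n) = -7 + n**2 (N(n) = n**2 - 7 = -7 + n**2)
h(Z) = -4*(-13 + Z)*(-7 + Z + Z**2) (h(Z) = -4*(Z + (-7 + Z**2))*(Z - 13) = -4*(-7 + Z + Z**2)*(-13 + Z) = -4*(-13 + Z)*(-7 + Z + Z**2))
(49914 + 37535)*(h(203) + 23343) = (49914 + 37535)*((-364 - 4*203**3 + 48*203**2 + 80*203) + 23343) = 87449*((-364 - 4*8365427 + 48*41209 + 16240) + 23343) = 87449*((-364 - 33461708 + 1978032 + 16240) + 23343) = 87449*(-31467800 + 23343) = 87449*(-31444457) = -2749786320193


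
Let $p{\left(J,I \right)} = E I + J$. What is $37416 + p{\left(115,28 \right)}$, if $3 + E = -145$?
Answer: $33387$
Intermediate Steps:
$E = -148$ ($E = -3 - 145 = -148$)
$p{\left(J,I \right)} = J - 148 I$ ($p{\left(J,I \right)} = - 148 I + J = J - 148 I$)
$37416 + p{\left(115,28 \right)} = 37416 + \left(115 - 4144\right) = 37416 - 4029 = 33387$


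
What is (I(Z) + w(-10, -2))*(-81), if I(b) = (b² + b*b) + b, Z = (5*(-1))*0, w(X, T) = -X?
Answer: -810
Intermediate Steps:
Z = 0 (Z = -5*0 = 0)
I(b) = b + 2*b² (I(b) = (b² + b²) + b = 2*b² + b = b + 2*b²)
(I(Z) + w(-10, -2))*(-81) = (0*(1 + 2*0) - 1*(-10))*(-81) = (0*(1 + 0) + 10)*(-81) = (0*1 + 10)*(-81) = (0 + 10)*(-81) = 10*(-81) = -810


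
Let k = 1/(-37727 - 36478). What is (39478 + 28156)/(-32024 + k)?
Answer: -5018780970/2376340921 ≈ -2.1120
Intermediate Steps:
k = -1/74205 (k = 1/(-74205) = -1/74205 ≈ -1.3476e-5)
(39478 + 28156)/(-32024 + k) = (39478 + 28156)/(-32024 - 1/74205) = 67634/(-2376340921/74205) = 67634*(-74205/2376340921) = -5018780970/2376340921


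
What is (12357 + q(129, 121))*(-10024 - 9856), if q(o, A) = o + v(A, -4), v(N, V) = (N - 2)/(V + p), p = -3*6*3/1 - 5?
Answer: -2233657160/9 ≈ -2.4818e+8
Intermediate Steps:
p = -59 (p = -54 - 5 = -59)
v(N, V) = (-2 + N)/(-59 + V) (v(N, V) = (N - 2)/(V - 59) = (-2 + N)/(-59 + V))
q(o, A) = 2/63 + o - A/63 (q(o, A) = o + (-2 + A)/(-59 - 4) = o + (-2 + A)/(-63) = o - (-2 + A)/63 = o + (2/63 - A/63) = 2/63 + o - A/63)
(12357 + q(129, 121))*(-10024 - 9856) = (12357 + (2/63 + 129 - 1/63*121))*(-10024 - 9856) = (12357 + (2/63 + 129 - 121/63))*(-19880) = (12357 + 1144/9)*(-19880) = (112357/9)*(-19880) = -2233657160/9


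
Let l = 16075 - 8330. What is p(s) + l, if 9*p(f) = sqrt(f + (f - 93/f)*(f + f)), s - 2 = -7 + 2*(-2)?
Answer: 7745 + I*sqrt(33)/9 ≈ 7745.0 + 0.63828*I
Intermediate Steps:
s = -9 (s = 2 + (-7 + 2*(-2)) = 2 + (-7 - 4) = 2 - 11 = -9)
l = 7745
p(f) = sqrt(f + 2*f*(f - 93/f))/9 (p(f) = sqrt(f + (f - 93/f)*(f + f))/9 = sqrt(f + (f - 93/f)*(2*f))/9 = sqrt(f + 2*f*(f - 93/f))/9)
p(s) + l = sqrt(-186 - 9 + 2*(-9)**2)/9 + 7745 = sqrt(-186 - 9 + 2*81)/9 + 7745 = sqrt(-186 - 9 + 162)/9 + 7745 = sqrt(-33)/9 + 7745 = (I*sqrt(33))/9 + 7745 = I*sqrt(33)/9 + 7745 = 7745 + I*sqrt(33)/9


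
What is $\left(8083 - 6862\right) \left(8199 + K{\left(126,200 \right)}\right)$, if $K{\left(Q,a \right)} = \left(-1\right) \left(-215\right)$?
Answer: $10273494$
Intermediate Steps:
$K{\left(Q,a \right)} = 215$
$\left(8083 - 6862\right) \left(8199 + K{\left(126,200 \right)}\right) = \left(8083 - 6862\right) \left(8199 + 215\right) = 1221 \cdot 8414 = 10273494$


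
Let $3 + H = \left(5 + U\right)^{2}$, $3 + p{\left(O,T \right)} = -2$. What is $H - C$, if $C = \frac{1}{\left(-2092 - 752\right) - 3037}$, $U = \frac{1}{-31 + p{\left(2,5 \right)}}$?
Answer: $\frac{165569089}{7621776} \approx 21.723$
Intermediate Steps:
$p{\left(O,T \right)} = -5$ ($p{\left(O,T \right)} = -3 - 2 = -5$)
$U = - \frac{1}{36}$ ($U = \frac{1}{-31 - 5} = \frac{1}{-36} = - \frac{1}{36} \approx -0.027778$)
$C = - \frac{1}{5881}$ ($C = \frac{1}{\left(-2092 - 752\right) - 3037} = \frac{1}{-2844 - 3037} = \frac{1}{-5881} = - \frac{1}{5881} \approx -0.00017004$)
$H = \frac{28153}{1296}$ ($H = -3 + \left(5 - \frac{1}{36}\right)^{2} = -3 + \left(\frac{179}{36}\right)^{2} = -3 + \frac{32041}{1296} = \frac{28153}{1296} \approx 21.723$)
$H - C = \frac{28153}{1296} - - \frac{1}{5881} = \frac{28153}{1296} + \frac{1}{5881} = \frac{165569089}{7621776}$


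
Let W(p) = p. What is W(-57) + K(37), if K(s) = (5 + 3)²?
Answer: 7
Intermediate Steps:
K(s) = 64 (K(s) = 8² = 64)
W(-57) + K(37) = -57 + 64 = 7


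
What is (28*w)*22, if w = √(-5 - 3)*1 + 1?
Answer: 616 + 1232*I*√2 ≈ 616.0 + 1742.3*I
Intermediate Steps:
w = 1 + 2*I*√2 (w = √(-8)*1 + 1 = (2*I*√2)*1 + 1 = 2*I*√2 + 1 = 1 + 2*I*√2 ≈ 1.0 + 2.8284*I)
(28*w)*22 = (28*(1 + 2*I*√2))*22 = (28 + 56*I*√2)*22 = 616 + 1232*I*√2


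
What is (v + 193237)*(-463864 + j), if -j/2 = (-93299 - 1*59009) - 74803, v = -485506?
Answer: 2818057698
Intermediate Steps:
j = 454222 (j = -2*((-93299 - 1*59009) - 74803) = -2*((-93299 - 59009) - 74803) = -2*(-152308 - 74803) = -2*(-227111) = 454222)
(v + 193237)*(-463864 + j) = (-485506 + 193237)*(-463864 + 454222) = -292269*(-9642) = 2818057698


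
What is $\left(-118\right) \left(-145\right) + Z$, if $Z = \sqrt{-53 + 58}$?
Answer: $17110 + \sqrt{5} \approx 17112.0$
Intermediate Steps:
$Z = \sqrt{5} \approx 2.2361$
$\left(-118\right) \left(-145\right) + Z = \left(-118\right) \left(-145\right) + \sqrt{5} = 17110 + \sqrt{5}$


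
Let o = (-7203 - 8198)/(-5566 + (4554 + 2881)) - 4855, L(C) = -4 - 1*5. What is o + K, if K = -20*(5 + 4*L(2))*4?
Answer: -4454276/1869 ≈ -2383.2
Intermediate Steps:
L(C) = -9 (L(C) = -4 - 5 = -9)
o = -9089396/1869 (o = -15401/(-5566 + 7435) - 4855 = -15401/1869 - 4855 = -9089396/1869 ≈ -4863.2)
K = 2480 (K = -20*(5 + 4*(-9))*4 = -20*(5 - 36)*4 = -20*(-31)*4 = 620*4 = 2480)
o + K = -9089396/1869 + 2480 = -4454276/1869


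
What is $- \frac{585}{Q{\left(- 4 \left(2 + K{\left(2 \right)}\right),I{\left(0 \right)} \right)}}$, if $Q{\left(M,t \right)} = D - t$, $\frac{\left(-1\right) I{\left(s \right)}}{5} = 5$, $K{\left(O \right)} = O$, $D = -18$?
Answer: $- \frac{585}{7} \approx -83.571$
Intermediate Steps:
$I{\left(s \right)} = -25$ ($I{\left(s \right)} = \left(-5\right) 5 = -25$)
$Q{\left(M,t \right)} = -18 - t$
$- \frac{585}{Q{\left(- 4 \left(2 + K{\left(2 \right)}\right),I{\left(0 \right)} \right)}} = - \frac{585}{-18 - -25} = - \frac{585}{-18 + 25} = - \frac{585}{7}$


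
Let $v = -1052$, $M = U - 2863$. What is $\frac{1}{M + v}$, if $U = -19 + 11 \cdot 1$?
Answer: $- \frac{1}{3923} \approx -0.00025491$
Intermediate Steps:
$U = -8$ ($U = -19 + 11 = -8$)
$M = -2871$ ($M = -8 - 2863 = -2871$)
$\frac{1}{M + v} = \frac{1}{-2871 - 1052} = \frac{1}{-3923} = - \frac{1}{3923}$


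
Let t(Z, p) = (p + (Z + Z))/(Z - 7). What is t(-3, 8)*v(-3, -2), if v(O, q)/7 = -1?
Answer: 7/5 ≈ 1.4000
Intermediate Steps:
v(O, q) = -7 (v(O, q) = 7*(-1) = -7)
t(Z, p) = (p + 2*Z)/(-7 + Z)
t(-3, 8)*v(-3, -2) = ((8 + 2*(-3))/(-7 - 3))*(-7) = ((8 - 6)/(-10))*(-7) = -⅒*2*(-7) = -⅕*(-7) = 7/5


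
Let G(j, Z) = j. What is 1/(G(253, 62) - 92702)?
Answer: -1/92449 ≈ -1.0817e-5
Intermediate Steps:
1/(G(253, 62) - 92702) = 1/(253 - 92702) = 1/(-92449) = -1/92449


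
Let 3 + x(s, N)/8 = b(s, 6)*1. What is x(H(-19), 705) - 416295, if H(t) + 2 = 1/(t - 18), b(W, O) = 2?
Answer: -416303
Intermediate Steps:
H(t) = -2 + 1/(-18 + t) (H(t) = -2 + 1/(t - 18) = -2 + 1/(-18 + t))
x(s, N) = -8 (x(s, N) = -24 + 8*(2*1) = -24 + 8*2 = -24 + 16 = -8)
x(H(-19), 705) - 416295 = -8 - 416295 = -416303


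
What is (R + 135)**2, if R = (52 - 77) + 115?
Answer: 50625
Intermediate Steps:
R = 90 (R = -25 + 115 = 90)
(R + 135)**2 = (90 + 135)**2 = 225**2 = 50625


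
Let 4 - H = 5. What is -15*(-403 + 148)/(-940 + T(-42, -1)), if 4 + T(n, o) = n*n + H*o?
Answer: 3825/821 ≈ 4.6590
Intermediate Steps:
H = -1 (H = 4 - 1*5 = 4 - 5 = -1)
T(n, o) = -4 + n**2 - o (T(n, o) = -4 + (n*n - o) = -4 + (n**2 - o) = -4 + n**2 - o)
-15*(-403 + 148)/(-940 + T(-42, -1)) = -15*(-403 + 148)/(-940 + (-4 + (-42)**2 - 1*(-1))) = -(-3825)/(-940 + (-4 + 1764 + 1)) = -(-3825)/(-940 + 1761) = -(-3825)/821 = -15*(-255/821) = 3825/821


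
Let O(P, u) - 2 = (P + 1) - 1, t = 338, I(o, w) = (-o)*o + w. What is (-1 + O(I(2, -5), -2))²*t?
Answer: 21632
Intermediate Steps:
I(o, w) = w - o² (I(o, w) = -o² + w = w - o²)
O(P, u) = 2 + P (O(P, u) = 2 + ((P + 1) - 1) = 2 + ((1 + P) - 1) = 2 + P)
(-1 + O(I(2, -5), -2))²*t = (-1 + (2 + (-5 - 1*2²)))²*338 = (-1 + (2 + (-5 - 1*4)))²*338 = (-1 + (2 + (-5 - 4)))²*338 = (-1 + (2 - 9))²*338 = (-1 - 7)²*338 = (-8)²*338 = 64*338 = 21632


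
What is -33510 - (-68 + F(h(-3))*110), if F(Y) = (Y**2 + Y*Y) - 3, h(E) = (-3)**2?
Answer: -50932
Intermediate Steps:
h(E) = 9
F(Y) = -3 + 2*Y**2 (F(Y) = (Y**2 + Y**2) - 3 = 2*Y**2 - 3 = -3 + 2*Y**2)
-33510 - (-68 + F(h(-3))*110) = -33510 - (-68 + (-3 + 2*9**2)*110) = -33510 - (-68 + (-3 + 2*81)*110) = -33510 - (-68 + (-3 + 162)*110) = -33510 - (-68 + 159*110) = -33510 - (-68 + 17490) = -33510 - 1*17422 = -33510 - 17422 = -50932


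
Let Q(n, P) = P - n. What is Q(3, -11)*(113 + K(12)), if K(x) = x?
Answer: -1750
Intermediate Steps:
Q(3, -11)*(113 + K(12)) = (-11 - 1*3)*(113 + 12) = (-11 - 3)*125 = -14*125 = -1750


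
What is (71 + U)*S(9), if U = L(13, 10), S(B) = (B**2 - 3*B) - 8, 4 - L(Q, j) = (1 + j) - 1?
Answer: 2990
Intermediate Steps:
L(Q, j) = 4 - j (L(Q, j) = 4 - ((1 + j) - 1) = 4 - j)
S(B) = -8 + B**2 - 3*B
U = -6 (U = 4 - 1*10 = 4 - 10 = -6)
(71 + U)*S(9) = (71 - 6)*(-8 + 9**2 - 3*9) = 65*(-8 + 81 - 27) = 65*46 = 2990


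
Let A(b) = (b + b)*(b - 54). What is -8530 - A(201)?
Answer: -67624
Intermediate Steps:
A(b) = 2*b*(-54 + b) (A(b) = (2*b)*(-54 + b) = 2*b*(-54 + b))
-8530 - A(201) = -8530 - 2*201*(-54 + 201) = -8530 - 2*201*147 = -8530 - 1*59094 = -8530 - 59094 = -67624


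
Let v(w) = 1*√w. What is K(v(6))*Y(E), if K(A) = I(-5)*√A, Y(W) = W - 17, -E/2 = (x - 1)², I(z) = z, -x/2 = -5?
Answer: 895*6^(¼) ≈ 1400.8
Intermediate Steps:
x = 10 (x = -2*(-5) = 10)
v(w) = √w
E = -162 (E = -2*(10 - 1)² = -2*9² = -2*81 = -162)
Y(W) = -17 + W
K(A) = -5*√A
K(v(6))*Y(E) = (-5*6^(¼))*(-17 - 162) = -5*6^(¼)*(-179) = 895*6^(¼)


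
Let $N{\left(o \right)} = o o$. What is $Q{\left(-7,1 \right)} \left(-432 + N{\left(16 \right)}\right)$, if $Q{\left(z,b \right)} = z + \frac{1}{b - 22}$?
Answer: $\frac{26048}{21} \approx 1240.4$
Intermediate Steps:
$N{\left(o \right)} = o^{2}$
$Q{\left(z,b \right)} = z + \frac{1}{-22 + b}$
$Q{\left(-7,1 \right)} \left(-432 + N{\left(16 \right)}\right) = \frac{1 - -154 + 1 \left(-7\right)}{-22 + 1} \left(-432 + 16^{2}\right) = \frac{1 + 154 - 7}{-21} \left(-432 + 256\right) = \left(- \frac{1}{21}\right) 148 \left(-176\right) = \left(- \frac{148}{21}\right) \left(-176\right) = \frac{26048}{21}$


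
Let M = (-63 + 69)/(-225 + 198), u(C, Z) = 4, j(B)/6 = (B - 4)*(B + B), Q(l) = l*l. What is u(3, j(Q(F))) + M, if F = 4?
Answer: 34/9 ≈ 3.7778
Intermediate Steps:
Q(l) = l²
j(B) = 12*B*(-4 + B) (j(B) = 6*((B - 4)*(B + B)) = 6*((-4 + B)*(2*B)) = 6*(2*B*(-4 + B)) = 12*B*(-4 + B))
M = -2/9 (M = 6/(-27) = 6*(-1/27) = -2/9 ≈ -0.22222)
u(3, j(Q(F))) + M = 4 - 2/9 = 34/9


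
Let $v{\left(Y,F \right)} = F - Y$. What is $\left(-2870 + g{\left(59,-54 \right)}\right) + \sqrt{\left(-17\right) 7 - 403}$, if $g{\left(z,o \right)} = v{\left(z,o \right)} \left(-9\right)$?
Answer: $-1853 + 3 i \sqrt{58} \approx -1853.0 + 22.847 i$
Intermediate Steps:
$g{\left(z,o \right)} = - 9 o + 9 z$ ($g{\left(z,o \right)} = \left(o - z\right) \left(-9\right) = - 9 o + 9 z$)
$\left(-2870 + g{\left(59,-54 \right)}\right) + \sqrt{\left(-17\right) 7 - 403} = \left(-2870 + \left(\left(-9\right) \left(-54\right) + 9 \cdot 59\right)\right) + \sqrt{\left(-17\right) 7 - 403} = \left(-2870 + \left(486 + 531\right)\right) + \sqrt{-119 + \left(-725 + 322\right)} = \left(-2870 + 1017\right) + \sqrt{-119 - 403} = -1853 + \sqrt{-522} = -1853 + 3 i \sqrt{58}$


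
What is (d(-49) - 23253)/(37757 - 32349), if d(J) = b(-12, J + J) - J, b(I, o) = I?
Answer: -1451/338 ≈ -4.2929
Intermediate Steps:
d(J) = -12 - J
(d(-49) - 23253)/(37757 - 32349) = ((-12 - 1*(-49)) - 23253)/(37757 - 32349) = ((-12 + 49) - 23253)/5408 = (37 - 23253)*(1/5408) = -23216*1/5408 = -1451/338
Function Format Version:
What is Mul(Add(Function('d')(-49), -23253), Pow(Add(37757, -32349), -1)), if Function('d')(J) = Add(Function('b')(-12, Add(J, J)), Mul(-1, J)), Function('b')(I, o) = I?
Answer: Rational(-1451, 338) ≈ -4.2929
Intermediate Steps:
Function('d')(J) = Add(-12, Mul(-1, J))
Mul(Add(Function('d')(-49), -23253), Pow(Add(37757, -32349), -1)) = Mul(Add(Add(-12, Mul(-1, -49)), -23253), Pow(Add(37757, -32349), -1)) = Mul(Add(Add(-12, 49), -23253), Pow(5408, -1)) = Mul(Add(37, -23253), Rational(1, 5408)) = Mul(-23216, Rational(1, 5408)) = Rational(-1451, 338)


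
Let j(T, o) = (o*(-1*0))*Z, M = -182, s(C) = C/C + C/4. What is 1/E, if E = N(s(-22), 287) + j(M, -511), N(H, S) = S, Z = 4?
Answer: 1/287 ≈ 0.0034843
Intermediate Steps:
s(C) = 1 + C/4 (s(C) = 1 + C*(¼) = 1 + C/4)
j(T, o) = 0 (j(T, o) = (o*(-1*0))*4 = (o*0)*4 = 0*4 = 0)
E = 287 (E = 287 + 0 = 287)
1/E = 1/287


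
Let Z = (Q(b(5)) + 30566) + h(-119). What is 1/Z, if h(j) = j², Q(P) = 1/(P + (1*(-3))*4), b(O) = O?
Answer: 7/313088 ≈ 2.2358e-5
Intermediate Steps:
Q(P) = 1/(-12 + P) (Q(P) = 1/(P - 3*4) = 1/(P - 12) = 1/(-12 + P))
Z = 313088/7 (Z = (1/(-12 + 5) + 30566) + (-119)² = (1/(-7) + 30566) + 14161 = (-⅐ + 30566) + 14161 = 213961/7 + 14161 = 313088/7 ≈ 44727.)
1/Z = 1/(313088/7) = 7/313088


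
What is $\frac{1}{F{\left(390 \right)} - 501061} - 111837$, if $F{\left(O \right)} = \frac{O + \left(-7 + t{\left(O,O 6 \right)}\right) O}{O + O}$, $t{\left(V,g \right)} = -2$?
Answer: $- \frac{56037606406}{501065} \approx -1.1184 \cdot 10^{5}$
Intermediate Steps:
$F{\left(O \right)} = -4$ ($F{\left(O \right)} = \frac{O + \left(-7 - 2\right) O}{O + O} = \frac{O - 9 O}{2 O} = - 8 O \frac{1}{2 O} = -4$)
$\frac{1}{F{\left(390 \right)} - 501061} - 111837 = \frac{1}{-4 - 501061} - 111837 = \frac{1}{-501065} - 111837 = - \frac{1}{501065} - 111837 = - \frac{56037606406}{501065}$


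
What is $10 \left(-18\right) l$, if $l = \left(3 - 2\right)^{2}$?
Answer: $-180$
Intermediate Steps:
$l = 1$ ($l = 1^{2} = 1$)
$10 \left(-18\right) l = 10 \left(-18\right) 1 = \left(-180\right) 1 = -180$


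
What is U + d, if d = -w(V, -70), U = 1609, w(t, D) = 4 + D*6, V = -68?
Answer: 2025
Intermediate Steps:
w(t, D) = 4 + 6*D
d = 416 (d = -(4 + 6*(-70)) = -(4 - 420) = -1*(-416) = 416)
U + d = 1609 + 416 = 2025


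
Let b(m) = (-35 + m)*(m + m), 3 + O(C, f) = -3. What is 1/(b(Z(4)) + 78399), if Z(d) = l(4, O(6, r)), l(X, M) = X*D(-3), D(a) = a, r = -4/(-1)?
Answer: 1/79527 ≈ 1.2574e-5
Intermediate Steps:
r = 4 (r = -4*(-1) = 4)
O(C, f) = -6 (O(C, f) = -3 - 3 = -6)
l(X, M) = -3*X (l(X, M) = X*(-3) = -3*X)
Z(d) = -12 (Z(d) = -3*4 = -12)
b(m) = 2*m*(-35 + m) (b(m) = (-35 + m)*(2*m) = 2*m*(-35 + m))
1/(b(Z(4)) + 78399) = 1/(2*(-12)*(-35 - 12) + 78399) = 1/(2*(-12)*(-47) + 78399) = 1/(1128 + 78399) = 1/79527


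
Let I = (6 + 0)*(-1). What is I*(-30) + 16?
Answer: 196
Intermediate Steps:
I = -6 (I = 6*(-1) = -6)
I*(-30) + 16 = -6*(-30) + 16 = 180 + 16 = 196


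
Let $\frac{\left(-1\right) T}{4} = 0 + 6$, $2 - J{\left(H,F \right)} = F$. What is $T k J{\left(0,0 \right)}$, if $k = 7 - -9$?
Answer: $-768$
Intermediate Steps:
$J{\left(H,F \right)} = 2 - F$
$T = -24$ ($T = - 4 \left(0 + 6\right) = \left(-4\right) 6 = -24$)
$k = 16$ ($k = 7 + 9 = 16$)
$T k J{\left(0,0 \right)} = \left(-24\right) 16 \left(2 - 0\right) = - 384 \left(2 + 0\right) = \left(-384\right) 2 = -768$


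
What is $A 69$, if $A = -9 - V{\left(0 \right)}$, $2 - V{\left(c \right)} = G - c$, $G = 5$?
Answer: $-414$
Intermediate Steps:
$V{\left(c \right)} = -3 + c$ ($V{\left(c \right)} = 2 - \left(5 - c\right) = 2 + \left(-5 + c\right) = -3 + c$)
$A = -6$ ($A = -9 - \left(-3 + 0\right) = -9 - -3 = -9 + 3 = -6$)
$A 69 = \left(-6\right) 69 = -414$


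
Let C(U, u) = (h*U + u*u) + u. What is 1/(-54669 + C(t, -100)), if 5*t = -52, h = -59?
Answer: -5/220777 ≈ -2.2647e-5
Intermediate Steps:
t = -52/5 (t = (1/5)*(-52) = -52/5 ≈ -10.400)
C(U, u) = u + u**2 - 59*U (C(U, u) = (-59*U + u*u) + u = (-59*U + u**2) + u = (u**2 - 59*U) + u = u + u**2 - 59*U)
1/(-54669 + C(t, -100)) = 1/(-54669 + (-100 + (-100)**2 - 59*(-52/5))) = 1/(-54669 + (-100 + 10000 + 3068/5)) = 1/(-54669 + 52568/5) = 1/(-220777/5) = -5/220777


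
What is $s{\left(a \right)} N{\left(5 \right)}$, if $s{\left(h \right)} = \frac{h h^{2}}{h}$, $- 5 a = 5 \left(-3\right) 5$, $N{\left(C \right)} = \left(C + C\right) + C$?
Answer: $3375$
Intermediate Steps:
$N{\left(C \right)} = 3 C$ ($N{\left(C \right)} = 2 C + C = 3 C$)
$a = 15$ ($a = - \frac{5 \left(-3\right) 5}{5} = - \frac{\left(-15\right) 5}{5} = \left(- \frac{1}{5}\right) \left(-75\right) = 15$)
$s{\left(h \right)} = h^{2}$ ($s{\left(h \right)} = \frac{h^{3}}{h} = h^{2}$)
$s{\left(a \right)} N{\left(5 \right)} = 15^{2} \cdot 3 \cdot 5 = 225 \cdot 15 = 3375$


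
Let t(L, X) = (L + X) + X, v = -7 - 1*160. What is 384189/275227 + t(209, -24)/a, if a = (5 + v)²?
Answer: 10126967663/7223057388 ≈ 1.4020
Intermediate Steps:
v = -167 (v = -7 - 160 = -167)
a = 26244 (a = (5 - 167)² = (-162)² = 26244)
t(L, X) = L + 2*X
384189/275227 + t(209, -24)/a = 384189/275227 + (209 + 2*(-24))/26244 = 384189*(1/275227) + (209 - 48)*(1/26244) = 384189/275227 + 161*(1/26244) = 384189/275227 + 161/26244 = 10126967663/7223057388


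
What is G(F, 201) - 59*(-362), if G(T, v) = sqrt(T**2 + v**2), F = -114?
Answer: 21358 + 3*sqrt(5933) ≈ 21589.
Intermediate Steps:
G(F, 201) - 59*(-362) = sqrt((-114)**2 + 201**2) - 59*(-362) = sqrt(12996 + 40401) - 1*(-21358) = sqrt(53397) + 21358 = 3*sqrt(5933) + 21358 = 21358 + 3*sqrt(5933)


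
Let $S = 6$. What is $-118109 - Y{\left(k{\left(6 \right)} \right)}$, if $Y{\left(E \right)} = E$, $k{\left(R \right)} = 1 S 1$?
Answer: $-118115$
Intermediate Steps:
$k{\left(R \right)} = 6$ ($k{\left(R \right)} = 1 \cdot 6 \cdot 1 = 6 \cdot 1 = 6$)
$-118109 - Y{\left(k{\left(6 \right)} \right)} = -118109 - 6 = -118115$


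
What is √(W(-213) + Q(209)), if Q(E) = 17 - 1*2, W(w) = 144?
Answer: √159 ≈ 12.610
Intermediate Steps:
Q(E) = 15 (Q(E) = 17 - 2 = 15)
√(W(-213) + Q(209)) = √(144 + 15) = √159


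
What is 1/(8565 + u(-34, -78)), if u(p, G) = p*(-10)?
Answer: 1/8905 ≈ 0.00011230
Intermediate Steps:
u(p, G) = -10*p
1/(8565 + u(-34, -78)) = 1/(8565 - 10*(-34)) = 1/(8565 + 340) = 1/8905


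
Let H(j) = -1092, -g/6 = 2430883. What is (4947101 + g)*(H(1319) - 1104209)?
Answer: 10653108782297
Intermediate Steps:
g = -14585298 (g = -6*2430883 = -14585298)
(4947101 + g)*(H(1319) - 1104209) = (4947101 - 14585298)*(-1092 - 1104209) = -9638197*(-1105301) = 10653108782297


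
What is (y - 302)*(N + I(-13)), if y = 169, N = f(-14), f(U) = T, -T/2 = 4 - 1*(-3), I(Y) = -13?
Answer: 3591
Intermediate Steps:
T = -14 (T = -2*(4 - 1*(-3)) = -2*(4 + 3) = -2*7 = -14)
f(U) = -14
N = -14
(y - 302)*(N + I(-13)) = (169 - 302)*(-14 - 13) = -133*(-27) = 3591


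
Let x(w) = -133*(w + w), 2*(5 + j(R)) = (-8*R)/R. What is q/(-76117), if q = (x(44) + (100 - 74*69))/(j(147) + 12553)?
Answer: 8355/477405824 ≈ 1.7501e-5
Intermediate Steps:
j(R) = -9 (j(R) = -5 + ((-8*R)/R)/2 = -5 + (½)*(-8) = -5 - 4 = -9)
x(w) = -266*w
q = -8355/6272 (q = (-266*44 + (100 - 74*69))/(-9 + 12553) = (-11704 + (100 - 5106))/12544 = (-11704 - 5006)*(1/12544) = -16710*1/12544 = -8355/6272 ≈ -1.3321)
q/(-76117) = -8355/6272/(-76117) = -8355/6272*(-1/76117) = 8355/477405824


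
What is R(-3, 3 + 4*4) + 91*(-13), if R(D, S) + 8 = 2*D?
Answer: -1197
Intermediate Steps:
R(D, S) = -8 + 2*D
R(-3, 3 + 4*4) + 91*(-13) = (-8 + 2*(-3)) + 91*(-13) = (-8 - 6) - 1183 = -14 - 1183 = -1197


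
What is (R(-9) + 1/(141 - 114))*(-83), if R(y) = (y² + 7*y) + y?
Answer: -20252/27 ≈ -750.07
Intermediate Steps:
R(y) = y² + 8*y
(R(-9) + 1/(141 - 114))*(-83) = (-9*(8 - 9) + 1/(141 - 114))*(-83) = (-9*(-1) + 1/27)*(-83) = (9 + 1/27)*(-83) = (244/27)*(-83) = -20252/27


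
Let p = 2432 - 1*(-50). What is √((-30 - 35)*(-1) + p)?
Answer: 3*√283 ≈ 50.468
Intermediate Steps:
p = 2482 (p = 2432 + 50 = 2482)
√((-30 - 35)*(-1) + p) = √((-30 - 35)*(-1) + 2482) = √(-65*(-1) + 2482) = √(65 + 2482) = √2547 = 3*√283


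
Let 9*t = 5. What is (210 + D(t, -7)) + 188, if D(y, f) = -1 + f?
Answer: 390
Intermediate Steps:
t = 5/9 (t = (1/9)*5 = 5/9 ≈ 0.55556)
(210 + D(t, -7)) + 188 = (210 + (-1 - 7)) + 188 = (210 - 8) + 188 = 202 + 188 = 390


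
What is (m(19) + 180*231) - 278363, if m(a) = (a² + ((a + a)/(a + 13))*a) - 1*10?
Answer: -3782551/16 ≈ -2.3641e+5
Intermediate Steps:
m(a) = -10 + a² + 2*a²/(13 + a) (m(a) = (a² + ((2*a)/(13 + a))*a) - 10 = (a² + (2*a/(13 + a))*a) - 10 = (a² + 2*a²/(13 + a)) - 10 = -10 + a² + 2*a²/(13 + a))
(m(19) + 180*231) - 278363 = ((-130 + 19³ - 10*19 + 15*19²)/(13 + 19) + 180*231) - 278363 = ((-130 + 6859 - 190 + 15*361)/32 + 41580) - 278363 = ((-130 + 6859 - 190 + 5415)/32 + 41580) - 278363 = ((1/32)*11954 + 41580) - 278363 = (5977/16 + 41580) - 278363 = 671257/16 - 278363 = -3782551/16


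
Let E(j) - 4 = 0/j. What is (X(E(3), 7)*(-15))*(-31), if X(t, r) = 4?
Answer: 1860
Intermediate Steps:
E(j) = 4 (E(j) = 4 + 0/j = 4 + 0 = 4)
(X(E(3), 7)*(-15))*(-31) = (4*(-15))*(-31) = -60*(-31) = 1860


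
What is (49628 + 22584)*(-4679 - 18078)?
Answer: -1643328484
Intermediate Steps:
(49628 + 22584)*(-4679 - 18078) = 72212*(-22757) = -1643328484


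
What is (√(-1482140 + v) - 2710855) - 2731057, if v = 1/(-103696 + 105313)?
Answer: -5441912 + I*√79088472507/231 ≈ -5.4419e+6 + 1217.4*I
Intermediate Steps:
v = 1/1617 ≈ 0.00061843
(√(-1482140 + v) - 2710855) - 2731057 = (√(-1482140 + 1/1617) - 2710855) - 2731057 = (√(-2396620379/1617) - 2710855) - 2731057 = (I*√79088472507/231 - 2710855) - 2731057 = (-2710855 + I*√79088472507/231) - 2731057 = -5441912 + I*√79088472507/231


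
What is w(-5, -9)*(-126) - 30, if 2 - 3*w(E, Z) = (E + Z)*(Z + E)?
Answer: 8118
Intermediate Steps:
w(E, Z) = ⅔ - (E + Z)²/3 (w(E, Z) = ⅔ - (E + Z)*(Z + E)/3 = ⅔ - (E + Z)*(E + Z)/3 = ⅔ - (E + Z)²/3)
w(-5, -9)*(-126) - 30 = (⅔ - (-5 - 9)²/3)*(-126) - 30 = (⅔ - ⅓*(-14)²)*(-126) - 30 = (⅔ - ⅓*196)*(-126) - 30 = (⅔ - 196/3)*(-126) - 30 = -194/3*(-126) - 30 = 8148 - 30 = 8118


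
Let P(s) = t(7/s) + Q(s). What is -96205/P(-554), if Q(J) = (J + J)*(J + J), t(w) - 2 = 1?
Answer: -96205/1227667 ≈ -0.078364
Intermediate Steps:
t(w) = 3 (t(w) = 2 + 1 = 3)
Q(J) = 4*J² (Q(J) = (2*J)*(2*J) = 4*J²)
P(s) = 3 + 4*s²
-96205/P(-554) = -96205/(3 + 4*(-554)²) = -96205/(3 + 4*306916) = -96205/(3 + 1227664) = -96205/1227667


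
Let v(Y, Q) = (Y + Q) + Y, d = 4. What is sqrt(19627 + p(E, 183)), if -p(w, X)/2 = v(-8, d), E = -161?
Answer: sqrt(19651) ≈ 140.18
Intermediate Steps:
v(Y, Q) = Q + 2*Y (v(Y, Q) = (Q + Y) + Y = Q + 2*Y)
p(w, X) = 24 (p(w, X) = -2*(4 + 2*(-8)) = -2*(4 - 16) = -2*(-12) = 24)
sqrt(19627 + p(E, 183)) = sqrt(19627 + 24) = sqrt(19651)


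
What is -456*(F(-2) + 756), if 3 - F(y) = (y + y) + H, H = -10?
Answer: -352488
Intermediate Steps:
F(y) = 13 - 2*y (F(y) = 3 - ((y + y) - 10) = 3 - (2*y - 10) = 3 - (-10 + 2*y) = 3 + (10 - 2*y) = 13 - 2*y)
-456*(F(-2) + 756) = -456*((13 - 2*(-2)) + 756) = -456*((13 + 4) + 756) = -456*(17 + 756) = -456*773 = -352488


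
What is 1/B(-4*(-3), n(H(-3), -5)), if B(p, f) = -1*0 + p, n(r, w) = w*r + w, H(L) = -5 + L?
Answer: 1/12 ≈ 0.083333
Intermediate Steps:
n(r, w) = w + r*w (n(r, w) = r*w + w = w + r*w)
B(p, f) = p (B(p, f) = 0 + p = p)
1/B(-4*(-3), n(H(-3), -5)) = 1/(-4*(-3)) = 1/12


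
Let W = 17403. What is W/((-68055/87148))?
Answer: -505545548/22685 ≈ -22285.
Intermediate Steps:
W/((-68055/87148)) = 17403/((-68055/87148)) = 17403/((-68055*1/87148)) = 17403/(-68055/87148) = 17403*(-87148/68055) = -505545548/22685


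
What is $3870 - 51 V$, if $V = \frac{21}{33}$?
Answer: $\frac{42213}{11} \approx 3837.5$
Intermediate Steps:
$V = \frac{7}{11}$ ($V = 21 \cdot \frac{1}{33} = \frac{7}{11} \approx 0.63636$)
$3870 - 51 V = 3870 - 51 \cdot \frac{7}{11} = 3870 - \frac{357}{11} = \frac{42213}{11}$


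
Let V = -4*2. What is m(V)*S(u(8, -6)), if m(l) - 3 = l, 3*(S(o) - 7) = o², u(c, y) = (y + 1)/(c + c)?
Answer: -27005/768 ≈ -35.163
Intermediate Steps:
u(c, y) = (1 + y)/(2*c) (u(c, y) = (1 + y)/((2*c)) = (1 + y)*(1/(2*c)) = (1 + y)/(2*c))
S(o) = 7 + o²/3
V = -8
m(l) = 3 + l
m(V)*S(u(8, -6)) = (3 - 8)*(7 + ((½)*(1 - 6)/8)²/3) = -5*(7 + ((½)*(⅛)*(-5))²/3) = -5*(7 + (-5/16)²/3) = -5*(7 + (⅓)*(25/256)) = -5*(7 + 25/768) = -5*5401/768 = -27005/768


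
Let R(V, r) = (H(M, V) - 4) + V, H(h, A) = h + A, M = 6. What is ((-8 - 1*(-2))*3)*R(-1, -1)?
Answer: 0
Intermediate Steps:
H(h, A) = A + h
R(V, r) = 2 + 2*V (R(V, r) = ((V + 6) - 4) + V = ((6 + V) - 4) + V = (2 + V) + V = 2 + 2*V)
((-8 - 1*(-2))*3)*R(-1, -1) = ((-8 - 1*(-2))*3)*(2 + 2*(-1)) = ((-8 + 2)*3)*(2 - 2) = -6*3*0 = -18*0 = 0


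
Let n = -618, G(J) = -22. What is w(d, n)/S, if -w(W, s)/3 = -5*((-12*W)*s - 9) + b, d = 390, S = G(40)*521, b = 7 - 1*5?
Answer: -43383459/11462 ≈ -3785.0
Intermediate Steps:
b = 2 (b = 7 - 5 = 2)
S = -11462 (S = -22*521 = -11462)
w(W, s) = -141 - 180*W*s (w(W, s) = -3*(-5*((-12*W)*s - 9) + 2) = -3*(-5*(-12*W*s - 9) + 2) = -3*(-5*(-9 - 12*W*s) + 2) = -3*((45 + 60*W*s) + 2) = -3*(47 + 60*W*s) = -141 - 180*W*s)
w(d, n)/S = (-141 - 180*390*(-618))/(-11462) = (-141 + 43383600)*(-1/11462) = 43383459*(-1/11462) = -43383459/11462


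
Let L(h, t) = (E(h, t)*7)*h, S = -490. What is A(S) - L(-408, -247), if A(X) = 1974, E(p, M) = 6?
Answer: 19110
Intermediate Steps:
L(h, t) = 42*h (L(h, t) = (6*7)*h = 42*h)
A(S) - L(-408, -247) = 1974 - 42*(-408) = 1974 - 1*(-17136) = 1974 + 17136 = 19110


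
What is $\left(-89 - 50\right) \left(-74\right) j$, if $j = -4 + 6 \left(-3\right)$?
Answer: $-226292$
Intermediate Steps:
$j = -22$ ($j = -4 - 18 = -22$)
$\left(-89 - 50\right) \left(-74\right) j = \left(-89 - 50\right) \left(-74\right) \left(-22\right) = \left(-139\right) \left(-74\right) \left(-22\right) = 10286 \left(-22\right) = -226292$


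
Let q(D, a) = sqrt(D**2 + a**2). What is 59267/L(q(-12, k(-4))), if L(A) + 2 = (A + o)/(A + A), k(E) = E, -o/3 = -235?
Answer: 3793088/33039 + 22284392*sqrt(10)/33039 ≈ 2247.7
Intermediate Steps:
o = 705 (o = -3*(-235) = 705)
L(A) = -2 + (705 + A)/(2*A) (L(A) = -2 + (A + 705)/(A + A) = -2 + (705 + A)/((2*A)) = -2 + (705 + A)*(1/(2*A)) = -2 + (705 + A)/(2*A))
59267/L(q(-12, k(-4))) = 59267/((3*(235 - sqrt((-12)**2 + (-4)**2))/(2*(sqrt((-12)**2 + (-4)**2))))) = 59267/((3*(235 - sqrt(144 + 16))/(2*(sqrt(144 + 16))))) = 59267/((3*(235 - sqrt(160))/(2*(sqrt(160))))) = 59267/((3*(235 - 4*sqrt(10))/(2*((4*sqrt(10)))))) = 59267/((3*(sqrt(10)/40)*(235 - 4*sqrt(10))/2)) = 59267/((3*sqrt(10)*(235 - 4*sqrt(10))/80)) = 59267*(8*sqrt(10)/(3*(235 - 4*sqrt(10)))) = 474136*sqrt(10)/(3*(235 - 4*sqrt(10)))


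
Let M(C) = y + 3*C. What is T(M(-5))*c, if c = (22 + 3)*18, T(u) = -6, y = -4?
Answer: -2700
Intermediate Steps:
M(C) = -4 + 3*C
c = 450 (c = 25*18 = 450)
T(M(-5))*c = -6*450 = -2700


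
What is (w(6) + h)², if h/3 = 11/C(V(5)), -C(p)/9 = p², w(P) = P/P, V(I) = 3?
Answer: 256/729 ≈ 0.35117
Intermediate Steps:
w(P) = 1
C(p) = -9*p²
h = -11/27 (h = 3*(11/((-9*3²))) = 3*(11/((-9*9))) = 3*(11/(-81)) = 3*(11*(-1/81)) = 3*(-11/81) = -11/27 ≈ -0.40741)
(w(6) + h)² = (1 - 11/27)² = (16/27)² = 256/729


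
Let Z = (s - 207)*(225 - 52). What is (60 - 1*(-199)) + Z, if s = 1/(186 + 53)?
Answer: -8496755/239 ≈ -35551.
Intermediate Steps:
s = 1/239 ≈ 0.0041841
Z = -8558656/239 (Z = (1/239 - 207)*(225 - 52) = -49472/239*173 = -8558656/239 ≈ -35810.)
(60 - 1*(-199)) + Z = (60 - 1*(-199)) - 8558656/239 = (60 + 199) - 8558656/239 = 259 - 8558656/239 = -8496755/239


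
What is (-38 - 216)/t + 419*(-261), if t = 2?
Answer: -109486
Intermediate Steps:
(-38 - 216)/t + 419*(-261) = (-38 - 216)/2 + 419*(-261) = -254*½ - 109359 = -127 - 109359 = -109486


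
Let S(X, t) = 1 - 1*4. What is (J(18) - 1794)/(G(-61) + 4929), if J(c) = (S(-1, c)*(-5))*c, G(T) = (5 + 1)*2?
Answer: -508/1647 ≈ -0.30844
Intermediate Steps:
S(X, t) = -3 (S(X, t) = 1 - 4 = -3)
G(T) = 12 (G(T) = 6*2 = 12)
J(c) = 15*c (J(c) = (-3*(-5))*c = 15*c)
(J(18) - 1794)/(G(-61) + 4929) = (15*18 - 1794)/(12 + 4929) = (270 - 1794)/4941 = -1524*1/4941 = -508/1647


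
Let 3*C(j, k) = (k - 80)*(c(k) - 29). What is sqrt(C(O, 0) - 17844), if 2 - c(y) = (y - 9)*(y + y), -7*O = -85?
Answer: 2*I*sqrt(4281) ≈ 130.86*I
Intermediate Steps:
O = 85/7 (O = -1/7*(-85) = 85/7 ≈ 12.143)
c(y) = 2 - 2*y*(-9 + y) (c(y) = 2 - (y - 9)*(y + y) = 2 - (-9 + y)*2*y = 2 - 2*y*(-9 + y))
C(j, k) = (-80 + k)*(-27 - 2*k**2 + 18*k)/3 (C(j, k) = ((k - 80)*((2 - 2*k**2 + 18*k) - 29))/3 = ((-80 + k)*(-27 - 2*k**2 + 18*k))/3 = (-80 + k)*(-27 - 2*k**2 + 18*k)/3)
sqrt(C(O, 0) - 17844) = sqrt((720 - 489*0 - 2/3*0**3 + (178/3)*0**2) - 17844) = sqrt((720 + 0 - 2/3*0 + (178/3)*0) - 17844) = sqrt((720 + 0 + 0 + 0) - 17844) = sqrt(720 - 17844) = sqrt(-17124) = 2*I*sqrt(4281)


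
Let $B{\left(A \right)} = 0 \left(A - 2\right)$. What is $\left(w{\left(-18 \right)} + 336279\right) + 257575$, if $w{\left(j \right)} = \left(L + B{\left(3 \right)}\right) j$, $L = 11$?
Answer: $593656$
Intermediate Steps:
$B{\left(A \right)} = 0$ ($B{\left(A \right)} = 0 \left(-2 + A\right) = 0$)
$w{\left(j \right)} = 11 j$ ($w{\left(j \right)} = \left(11 + 0\right) j = 11 j$)
$\left(w{\left(-18 \right)} + 336279\right) + 257575 = \left(11 \left(-18\right) + 336279\right) + 257575 = \left(-198 + 336279\right) + 257575 = 336081 + 257575 = 593656$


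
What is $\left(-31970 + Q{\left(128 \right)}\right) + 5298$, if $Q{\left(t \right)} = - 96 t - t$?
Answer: $-39088$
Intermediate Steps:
$Q{\left(t \right)} = - 97 t$
$\left(-31970 + Q{\left(128 \right)}\right) + 5298 = \left(-31970 - 12416\right) + 5298 = -44386 + 5298 = -39088$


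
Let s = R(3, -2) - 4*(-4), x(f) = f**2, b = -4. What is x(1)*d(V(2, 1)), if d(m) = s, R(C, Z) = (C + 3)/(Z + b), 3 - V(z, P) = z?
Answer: 15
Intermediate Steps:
V(z, P) = 3 - z
R(C, Z) = (3 + C)/(-4 + Z) (R(C, Z) = (C + 3)/(Z - 4) = (3 + C)/(-4 + Z))
s = 15 (s = (3 + 3)/(-4 - 2) - 4*(-4) = 6/(-6) + 16 = -1/6*6 + 16 = -1 + 16 = 15)
d(m) = 15
x(1)*d(V(2, 1)) = 1**2*15 = 1*15 = 15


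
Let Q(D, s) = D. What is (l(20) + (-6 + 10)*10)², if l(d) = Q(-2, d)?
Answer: 1444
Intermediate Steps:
l(d) = -2
(l(20) + (-6 + 10)*10)² = (-2 + (-6 + 10)*10)² = (-2 + 4*10)² = (-2 + 40)² = 38² = 1444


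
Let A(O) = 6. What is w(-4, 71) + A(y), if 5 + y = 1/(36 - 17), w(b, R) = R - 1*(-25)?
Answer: 102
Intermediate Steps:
w(b, R) = 25 + R (w(b, R) = R + 25 = 25 + R)
y = -94/19 (y = -5 + 1/(36 - 17) = -5 + 1/19 = -94/19 ≈ -4.9474)
w(-4, 71) + A(y) = (25 + 71) + 6 = 96 + 6 = 102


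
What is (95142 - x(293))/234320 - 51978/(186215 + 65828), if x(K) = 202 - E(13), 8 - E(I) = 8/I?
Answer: 38191850777/191940826220 ≈ 0.19898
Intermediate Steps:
E(I) = 8 - 8/I
x(K) = 2530/13 (x(K) = 202 - (8 - 8/13) = 202 - 1*96/13 = 202 - 96/13 = 2530/13)
(95142 - x(293))/234320 - 51978/(186215 + 65828) = (95142 - 1*2530/13)/234320 - 51978/(186215 + 65828) = (95142 - 2530/13)*(1/234320) - 51978/252043 = (1234316/13)*(1/234320) - 51978*1/252043 = 308579/761540 - 51978/252043 = 38191850777/191940826220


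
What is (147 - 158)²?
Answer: 121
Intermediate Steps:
(147 - 158)² = (-11)² = 121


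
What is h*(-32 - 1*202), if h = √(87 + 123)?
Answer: -234*√210 ≈ -3391.0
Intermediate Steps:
h = √210 ≈ 14.491
h*(-32 - 1*202) = √210*(-32 - 1*202) = √210*(-32 - 202) = √210*(-234) = -234*√210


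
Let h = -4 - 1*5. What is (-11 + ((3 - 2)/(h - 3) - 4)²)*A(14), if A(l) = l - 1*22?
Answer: -817/18 ≈ -45.389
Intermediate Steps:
h = -9 (h = -4 - 5 = -9)
A(l) = -22 + l (A(l) = l - 22 = -22 + l)
(-11 + ((3 - 2)/(h - 3) - 4)²)*A(14) = (-11 + ((3 - 2)/(-9 - 3) - 4)²)*(-22 + 14) = (-11 + (1/(-12) - 4)²)*(-8) = (-11 + (1*(-1/12) - 4)²)*(-8) = (-11 + (-1/12 - 4)²)*(-8) = (-11 + (-49/12)²)*(-8) = (-11 + 2401/144)*(-8) = (817/144)*(-8) = -817/18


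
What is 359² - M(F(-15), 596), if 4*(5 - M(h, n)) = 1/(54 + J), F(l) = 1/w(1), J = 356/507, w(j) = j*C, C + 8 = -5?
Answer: 14296988443/110936 ≈ 1.2888e+5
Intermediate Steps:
C = -13 (C = -8 - 5 = -13)
w(j) = -13*j (w(j) = j*(-13) = -13*j)
J = 356/507 (J = 356*(1/507) = 356/507 ≈ 0.70217)
F(l) = -1/13 (F(l) = 1/(-13*1) = 1/(-13) = -1/13)
M(h, n) = 554173/110936 (M(h, n) = 5 - 1/(4*(54 + 356/507)) = 5 - 1/(4*27734/507) = 5 - ¼*507/27734 = 5 - 507/110936 = 554173/110936)
359² - M(F(-15), 596) = 359² - 1*554173/110936 = 128881 - 554173/110936 = 14296988443/110936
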